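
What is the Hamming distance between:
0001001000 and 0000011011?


XOR: 0001010011
Count of 1s: 4

4


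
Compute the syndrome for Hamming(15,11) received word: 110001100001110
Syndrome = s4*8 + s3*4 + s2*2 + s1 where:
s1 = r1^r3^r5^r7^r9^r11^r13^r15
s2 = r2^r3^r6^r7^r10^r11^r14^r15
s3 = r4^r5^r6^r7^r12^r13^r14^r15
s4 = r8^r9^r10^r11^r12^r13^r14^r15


s1=1, s2=0, s3=1, s4=1

Syndrome = 13 (error at position 13)


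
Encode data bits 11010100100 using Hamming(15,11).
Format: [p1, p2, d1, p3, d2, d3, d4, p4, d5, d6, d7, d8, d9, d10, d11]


Parity bits: p1=0, p2=1, p3=1, p4=0

011110100100100


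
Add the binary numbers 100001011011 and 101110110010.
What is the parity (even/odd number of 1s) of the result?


100001011011 = 2139
101110110010 = 2994
Sum = 5133 = 1010000001101
1s count = 5

odd parity (5 ones in 1010000001101)


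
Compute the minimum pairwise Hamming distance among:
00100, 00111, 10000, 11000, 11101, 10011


Comparing all pairs, minimum distance: 1
Can detect 0 errors, correct 0 errors

1


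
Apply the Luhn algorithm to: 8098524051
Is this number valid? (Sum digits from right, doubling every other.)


Luhn sum = 37
37 mod 10 = 7

Invalid (Luhn sum mod 10 = 7)


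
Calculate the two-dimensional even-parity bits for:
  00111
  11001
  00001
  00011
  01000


Row parities: 11101
Column parities: 10100

Row P: 11101, Col P: 10100, Corner: 0


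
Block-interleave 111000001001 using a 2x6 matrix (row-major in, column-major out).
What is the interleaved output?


Matrix:
  111000
  001001
Read columns: 101011000001

101011000001


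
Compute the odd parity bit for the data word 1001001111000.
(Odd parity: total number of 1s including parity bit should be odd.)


Number of 1s in data: 6
Parity bit: 1

1


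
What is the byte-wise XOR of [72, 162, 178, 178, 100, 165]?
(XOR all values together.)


XOR chain: 72 ^ 162 ^ 178 ^ 178 ^ 100 ^ 165 = 43

43


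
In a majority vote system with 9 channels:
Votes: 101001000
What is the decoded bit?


Ones: 3 out of 9
Threshold: 5

0 (3/9 voted 1)


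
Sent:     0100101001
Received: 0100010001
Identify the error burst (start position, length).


XOR: 0000111000

Burst at position 4, length 3


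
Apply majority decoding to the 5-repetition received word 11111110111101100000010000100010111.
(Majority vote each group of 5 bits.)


Groups: 11111, 11011, 11011, 00000, 01000, 01000, 10111
Majority votes: 1110001

1110001


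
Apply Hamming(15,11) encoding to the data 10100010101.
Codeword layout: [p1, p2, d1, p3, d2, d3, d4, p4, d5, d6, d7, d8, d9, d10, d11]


Parity bits: p1=0, p2=0, p3=1, p4=1

001101010010101


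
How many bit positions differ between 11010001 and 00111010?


XOR: 11101011
Count of 1s: 6

6


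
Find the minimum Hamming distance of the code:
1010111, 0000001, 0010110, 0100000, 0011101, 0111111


Comparing all pairs, minimum distance: 2
Can detect 1 errors, correct 0 errors

2


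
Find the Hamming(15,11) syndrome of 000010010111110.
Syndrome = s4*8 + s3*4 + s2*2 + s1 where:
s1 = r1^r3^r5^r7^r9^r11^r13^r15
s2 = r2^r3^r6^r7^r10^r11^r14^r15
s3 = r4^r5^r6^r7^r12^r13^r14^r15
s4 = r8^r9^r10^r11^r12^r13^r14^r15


s1=1, s2=1, s3=0, s4=0

Syndrome = 3 (error at position 3)


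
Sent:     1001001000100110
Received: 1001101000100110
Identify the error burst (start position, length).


XOR: 0000100000000000

Burst at position 4, length 1


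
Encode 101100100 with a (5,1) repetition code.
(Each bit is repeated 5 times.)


Each bit -> 5 copies

111110000011111111110000000000111110000000000


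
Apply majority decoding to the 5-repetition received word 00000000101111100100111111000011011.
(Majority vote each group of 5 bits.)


Groups: 00000, 00010, 11111, 00100, 11111, 10000, 11011
Majority votes: 0010101

0010101


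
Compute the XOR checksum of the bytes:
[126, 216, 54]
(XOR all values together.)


XOR chain: 126 ^ 216 ^ 54 = 144

144


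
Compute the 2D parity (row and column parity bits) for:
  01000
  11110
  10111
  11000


Row parities: 1000
Column parities: 11001

Row P: 1000, Col P: 11001, Corner: 1


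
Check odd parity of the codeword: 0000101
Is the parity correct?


Number of 1s: 2

No, parity error (2 ones)


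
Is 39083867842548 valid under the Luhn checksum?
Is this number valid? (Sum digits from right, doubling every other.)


Luhn sum = 83
83 mod 10 = 3

Invalid (Luhn sum mod 10 = 3)


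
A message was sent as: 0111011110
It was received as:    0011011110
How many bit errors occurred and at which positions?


XOR: 0100000000

1 error(s) at position(s): 1


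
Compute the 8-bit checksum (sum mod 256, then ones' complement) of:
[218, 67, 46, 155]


Sum = 486 mod 256 = 230
Complement = 25

25


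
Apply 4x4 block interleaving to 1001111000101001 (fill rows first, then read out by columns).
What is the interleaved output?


Matrix:
  1001
  1110
  0010
  1001
Read columns: 1101010001101001

1101010001101001


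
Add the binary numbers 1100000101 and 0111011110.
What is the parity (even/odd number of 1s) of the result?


1100000101 = 773
0111011110 = 478
Sum = 1251 = 10011100011
1s count = 6

even parity (6 ones in 10011100011)


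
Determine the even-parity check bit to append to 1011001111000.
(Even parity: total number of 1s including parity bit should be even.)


Number of 1s in data: 7
Parity bit: 1

1


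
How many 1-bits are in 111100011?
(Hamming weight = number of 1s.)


Counting 1s in 111100011

6


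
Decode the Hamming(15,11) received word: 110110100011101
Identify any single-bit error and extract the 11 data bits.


Syndrome = 0: no error detected

Data: 01010011101 (no errors)


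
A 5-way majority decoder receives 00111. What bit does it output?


Ones: 3 out of 5
Threshold: 3

1 (3/5 voted 1)


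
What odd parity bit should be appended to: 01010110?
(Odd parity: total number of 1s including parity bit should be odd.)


Number of 1s in data: 4
Parity bit: 1

1


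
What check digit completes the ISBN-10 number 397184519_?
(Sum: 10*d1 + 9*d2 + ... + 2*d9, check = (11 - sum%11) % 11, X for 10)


Weighted sum: 283
283 mod 11 = 8

Check digit: 3


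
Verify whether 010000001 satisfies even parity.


Number of 1s: 2

Yes, parity is correct (2 ones)


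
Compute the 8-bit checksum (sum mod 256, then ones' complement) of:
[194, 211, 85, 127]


Sum = 617 mod 256 = 105
Complement = 150

150


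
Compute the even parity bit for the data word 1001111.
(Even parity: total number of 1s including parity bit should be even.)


Number of 1s in data: 5
Parity bit: 1

1


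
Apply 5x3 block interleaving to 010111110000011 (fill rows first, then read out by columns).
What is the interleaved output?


Matrix:
  010
  111
  110
  000
  011
Read columns: 011001110101001

011001110101001


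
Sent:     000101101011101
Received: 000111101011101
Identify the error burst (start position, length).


XOR: 000010000000000

Burst at position 4, length 1


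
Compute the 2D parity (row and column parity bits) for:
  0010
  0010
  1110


Row parities: 111
Column parities: 1110

Row P: 111, Col P: 1110, Corner: 1


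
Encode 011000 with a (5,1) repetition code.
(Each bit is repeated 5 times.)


Each bit -> 5 copies

000001111111111000000000000000


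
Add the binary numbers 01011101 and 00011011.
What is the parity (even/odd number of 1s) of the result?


01011101 = 93
00011011 = 27
Sum = 120 = 1111000
1s count = 4

even parity (4 ones in 1111000)


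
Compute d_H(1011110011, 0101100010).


XOR: 1110010001
Count of 1s: 5

5


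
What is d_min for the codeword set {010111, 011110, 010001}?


Comparing all pairs, minimum distance: 2
Can detect 1 errors, correct 0 errors

2


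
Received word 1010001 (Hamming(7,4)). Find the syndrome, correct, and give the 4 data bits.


Syndrome = 5: error at position 5

Data: 1101 (corrected bit 5)


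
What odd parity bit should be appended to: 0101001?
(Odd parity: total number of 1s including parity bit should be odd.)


Number of 1s in data: 3
Parity bit: 0

0


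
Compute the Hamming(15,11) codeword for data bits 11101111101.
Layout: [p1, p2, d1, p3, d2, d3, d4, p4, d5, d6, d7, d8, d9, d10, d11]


Parity bits: p1=0, p2=1, p3=1, p4=0

011111001111101


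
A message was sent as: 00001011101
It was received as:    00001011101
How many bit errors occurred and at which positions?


XOR: 00000000000

0 errors (received matches sent)


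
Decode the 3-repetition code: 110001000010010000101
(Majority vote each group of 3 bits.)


Groups: 110, 001, 000, 010, 010, 000, 101
Majority votes: 1000001

1000001


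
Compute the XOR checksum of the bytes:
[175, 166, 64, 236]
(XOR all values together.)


XOR chain: 175 ^ 166 ^ 64 ^ 236 = 165

165


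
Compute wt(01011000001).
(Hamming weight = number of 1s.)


Counting 1s in 01011000001

4


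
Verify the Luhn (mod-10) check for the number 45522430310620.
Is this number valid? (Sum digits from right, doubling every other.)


Luhn sum = 47
47 mod 10 = 7

Invalid (Luhn sum mod 10 = 7)


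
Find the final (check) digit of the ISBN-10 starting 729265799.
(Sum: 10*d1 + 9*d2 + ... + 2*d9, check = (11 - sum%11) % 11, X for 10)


Weighted sum: 308
308 mod 11 = 0

Check digit: 0


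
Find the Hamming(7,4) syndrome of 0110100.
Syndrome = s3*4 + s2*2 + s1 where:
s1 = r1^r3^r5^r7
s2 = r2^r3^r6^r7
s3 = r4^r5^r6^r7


s1=0, s2=0, s3=1

Syndrome = 4 (error at position 4)


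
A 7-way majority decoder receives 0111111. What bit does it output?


Ones: 6 out of 7
Threshold: 4

1 (6/7 voted 1)


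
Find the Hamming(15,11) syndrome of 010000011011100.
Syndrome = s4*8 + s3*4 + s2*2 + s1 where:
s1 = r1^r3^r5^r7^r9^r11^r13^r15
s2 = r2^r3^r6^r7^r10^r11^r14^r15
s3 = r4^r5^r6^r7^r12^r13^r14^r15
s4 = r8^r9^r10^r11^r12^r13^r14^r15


s1=1, s2=0, s3=0, s4=1

Syndrome = 9 (error at position 9)


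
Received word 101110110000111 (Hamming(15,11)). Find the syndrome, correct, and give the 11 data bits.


Syndrome = 0: no error detected

Data: 11010000111 (no errors)


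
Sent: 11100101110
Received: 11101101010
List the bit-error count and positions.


XOR: 00001000100

2 error(s) at position(s): 4, 8


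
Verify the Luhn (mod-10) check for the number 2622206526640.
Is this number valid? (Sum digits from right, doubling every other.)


Luhn sum = 39
39 mod 10 = 9

Invalid (Luhn sum mod 10 = 9)


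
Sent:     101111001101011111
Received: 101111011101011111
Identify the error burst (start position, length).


XOR: 000000010000000000

Burst at position 7, length 1


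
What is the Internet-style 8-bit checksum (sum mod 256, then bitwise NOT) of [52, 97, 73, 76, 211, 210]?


Sum = 719 mod 256 = 207
Complement = 48

48


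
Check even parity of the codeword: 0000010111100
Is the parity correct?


Number of 1s: 5

No, parity error (5 ones)


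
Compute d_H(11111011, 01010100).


XOR: 10101111
Count of 1s: 6

6


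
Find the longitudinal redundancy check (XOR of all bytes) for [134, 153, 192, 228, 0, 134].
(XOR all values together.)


XOR chain: 134 ^ 153 ^ 192 ^ 228 ^ 0 ^ 134 = 189

189


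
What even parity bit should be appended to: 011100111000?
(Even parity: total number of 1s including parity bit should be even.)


Number of 1s in data: 6
Parity bit: 0

0


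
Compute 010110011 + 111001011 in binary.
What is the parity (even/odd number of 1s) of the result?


010110011 = 179
111001011 = 459
Sum = 638 = 1001111110
1s count = 7

odd parity (7 ones in 1001111110)


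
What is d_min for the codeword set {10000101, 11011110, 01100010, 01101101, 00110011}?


Comparing all pairs, minimum distance: 3
Can detect 2 errors, correct 1 errors

3


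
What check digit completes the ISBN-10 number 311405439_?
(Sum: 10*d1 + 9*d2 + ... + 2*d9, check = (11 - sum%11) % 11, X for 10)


Weighted sum: 143
143 mod 11 = 0

Check digit: 0


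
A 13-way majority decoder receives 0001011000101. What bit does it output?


Ones: 5 out of 13
Threshold: 7

0 (5/13 voted 1)


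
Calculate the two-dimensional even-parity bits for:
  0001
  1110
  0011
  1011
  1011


Row parities: 11011
Column parities: 1100

Row P: 11011, Col P: 1100, Corner: 0


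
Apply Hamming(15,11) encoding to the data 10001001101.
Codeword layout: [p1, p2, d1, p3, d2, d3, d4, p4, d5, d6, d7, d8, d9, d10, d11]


Parity bits: p1=0, p2=0, p3=1, p4=0

001100001001101


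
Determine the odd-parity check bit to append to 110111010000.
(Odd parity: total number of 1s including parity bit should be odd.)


Number of 1s in data: 6
Parity bit: 1

1


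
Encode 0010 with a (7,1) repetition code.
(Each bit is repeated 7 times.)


Each bit -> 7 copies

0000000000000011111110000000


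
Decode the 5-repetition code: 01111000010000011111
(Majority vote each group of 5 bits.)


Groups: 01111, 00001, 00000, 11111
Majority votes: 1001

1001


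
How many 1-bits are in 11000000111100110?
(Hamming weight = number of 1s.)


Counting 1s in 11000000111100110

8


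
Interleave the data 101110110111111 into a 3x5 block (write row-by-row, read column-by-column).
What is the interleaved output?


Matrix:
  10111
  01101
  11111
Read columns: 101011111101111

101011111101111


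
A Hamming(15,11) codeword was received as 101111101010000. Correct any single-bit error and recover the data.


Syndrome = 0: no error detected

Data: 11111010000 (no errors)


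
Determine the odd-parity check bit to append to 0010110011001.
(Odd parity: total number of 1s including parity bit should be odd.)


Number of 1s in data: 6
Parity bit: 1

1


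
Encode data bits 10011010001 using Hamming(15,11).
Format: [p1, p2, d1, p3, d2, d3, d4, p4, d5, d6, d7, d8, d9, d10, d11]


Parity bits: p1=1, p2=0, p3=0, p4=1

101000111010001


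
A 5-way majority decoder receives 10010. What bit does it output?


Ones: 2 out of 5
Threshold: 3

0 (2/5 voted 1)


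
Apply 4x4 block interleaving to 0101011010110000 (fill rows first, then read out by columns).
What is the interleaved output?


Matrix:
  0101
  0110
  1011
  0000
Read columns: 0010110001101010

0010110001101010


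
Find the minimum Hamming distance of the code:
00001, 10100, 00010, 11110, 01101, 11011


Comparing all pairs, minimum distance: 2
Can detect 1 errors, correct 0 errors

2


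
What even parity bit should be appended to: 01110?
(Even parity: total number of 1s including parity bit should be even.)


Number of 1s in data: 3
Parity bit: 1

1


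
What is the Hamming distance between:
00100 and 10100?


XOR: 10000
Count of 1s: 1

1


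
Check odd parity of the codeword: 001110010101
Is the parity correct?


Number of 1s: 6

No, parity error (6 ones)


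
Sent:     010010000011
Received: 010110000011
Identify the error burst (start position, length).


XOR: 000100000000

Burst at position 3, length 1


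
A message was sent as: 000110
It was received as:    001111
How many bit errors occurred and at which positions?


XOR: 001001

2 error(s) at position(s): 2, 5


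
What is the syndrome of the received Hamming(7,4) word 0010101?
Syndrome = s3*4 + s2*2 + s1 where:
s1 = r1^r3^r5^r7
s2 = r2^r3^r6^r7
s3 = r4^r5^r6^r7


s1=1, s2=0, s3=0

Syndrome = 1 (error at position 1)


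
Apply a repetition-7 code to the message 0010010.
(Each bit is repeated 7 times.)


Each bit -> 7 copies

0000000000000011111110000000000000011111110000000


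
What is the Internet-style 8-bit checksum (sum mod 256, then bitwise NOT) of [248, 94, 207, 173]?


Sum = 722 mod 256 = 210
Complement = 45

45


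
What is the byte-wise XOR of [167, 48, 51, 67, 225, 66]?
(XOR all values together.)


XOR chain: 167 ^ 48 ^ 51 ^ 67 ^ 225 ^ 66 = 68

68


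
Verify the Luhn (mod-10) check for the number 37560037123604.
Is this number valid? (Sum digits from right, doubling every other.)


Luhn sum = 53
53 mod 10 = 3

Invalid (Luhn sum mod 10 = 3)


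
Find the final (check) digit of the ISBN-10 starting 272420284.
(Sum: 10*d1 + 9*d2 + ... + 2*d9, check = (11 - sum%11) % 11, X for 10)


Weighted sum: 179
179 mod 11 = 3

Check digit: 8


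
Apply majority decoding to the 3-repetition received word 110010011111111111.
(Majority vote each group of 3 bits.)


Groups: 110, 010, 011, 111, 111, 111
Majority votes: 101111

101111


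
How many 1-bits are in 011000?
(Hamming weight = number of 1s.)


Counting 1s in 011000

2


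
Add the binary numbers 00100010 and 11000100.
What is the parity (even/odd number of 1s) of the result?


00100010 = 34
11000100 = 196
Sum = 230 = 11100110
1s count = 5

odd parity (5 ones in 11100110)


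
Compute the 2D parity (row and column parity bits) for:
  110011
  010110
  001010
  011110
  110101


Row parities: 01000
Column parities: 000100

Row P: 01000, Col P: 000100, Corner: 1


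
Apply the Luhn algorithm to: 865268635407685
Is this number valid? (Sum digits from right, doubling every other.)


Luhn sum = 81
81 mod 10 = 1

Invalid (Luhn sum mod 10 = 1)


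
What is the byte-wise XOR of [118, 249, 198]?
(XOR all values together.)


XOR chain: 118 ^ 249 ^ 198 = 73

73


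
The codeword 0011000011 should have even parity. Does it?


Number of 1s: 4

Yes, parity is correct (4 ones)


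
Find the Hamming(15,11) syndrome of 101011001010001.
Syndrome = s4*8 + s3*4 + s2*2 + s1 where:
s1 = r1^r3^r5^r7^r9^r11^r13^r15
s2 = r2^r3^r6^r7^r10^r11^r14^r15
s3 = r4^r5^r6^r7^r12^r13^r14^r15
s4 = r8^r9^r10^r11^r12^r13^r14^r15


s1=0, s2=0, s3=1, s4=1

Syndrome = 12 (error at position 12)


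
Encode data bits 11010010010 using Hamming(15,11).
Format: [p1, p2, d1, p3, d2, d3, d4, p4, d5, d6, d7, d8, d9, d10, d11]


Parity bits: p1=0, p2=0, p3=1, p4=0

001110100010010


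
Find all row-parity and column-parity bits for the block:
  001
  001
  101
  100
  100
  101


Row parities: 110110
Column parities: 000

Row P: 110110, Col P: 000, Corner: 0


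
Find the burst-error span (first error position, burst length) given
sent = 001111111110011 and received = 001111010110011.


XOR: 000000101000000

Burst at position 6, length 3


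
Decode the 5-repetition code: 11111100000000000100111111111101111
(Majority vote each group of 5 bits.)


Groups: 11111, 10000, 00000, 00100, 11111, 11111, 01111
Majority votes: 1000111

1000111


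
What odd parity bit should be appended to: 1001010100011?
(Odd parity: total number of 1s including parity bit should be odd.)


Number of 1s in data: 6
Parity bit: 1

1


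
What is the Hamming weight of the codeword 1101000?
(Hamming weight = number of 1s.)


Counting 1s in 1101000

3


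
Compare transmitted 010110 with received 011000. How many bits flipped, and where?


XOR: 001110

3 error(s) at position(s): 2, 3, 4


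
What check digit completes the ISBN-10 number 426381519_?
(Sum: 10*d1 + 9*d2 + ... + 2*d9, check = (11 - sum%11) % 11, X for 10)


Weighted sum: 221
221 mod 11 = 1

Check digit: X


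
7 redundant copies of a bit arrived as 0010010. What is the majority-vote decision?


Ones: 2 out of 7
Threshold: 4

0 (2/7 voted 1)


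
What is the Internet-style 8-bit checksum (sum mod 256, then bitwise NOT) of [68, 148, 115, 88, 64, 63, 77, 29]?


Sum = 652 mod 256 = 140
Complement = 115

115


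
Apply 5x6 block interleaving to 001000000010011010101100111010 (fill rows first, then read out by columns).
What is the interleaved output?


Matrix:
  001000
  000010
  011010
  101100
  111010
Read columns: 000110010110111000100110100000

000110010110111000100110100000


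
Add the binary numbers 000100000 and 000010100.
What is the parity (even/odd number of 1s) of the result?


000100000 = 32
000010100 = 20
Sum = 52 = 110100
1s count = 3

odd parity (3 ones in 110100)


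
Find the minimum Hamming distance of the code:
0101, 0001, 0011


Comparing all pairs, minimum distance: 1
Can detect 0 errors, correct 0 errors

1


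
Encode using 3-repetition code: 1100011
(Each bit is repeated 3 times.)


Each bit -> 3 copies

111111000000000111111


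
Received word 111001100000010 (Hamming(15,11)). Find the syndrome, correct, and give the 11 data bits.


Syndrome = 15: error at position 15

Data: 10110000011 (corrected bit 15)


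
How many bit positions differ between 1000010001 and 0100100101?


XOR: 1100110100
Count of 1s: 5

5


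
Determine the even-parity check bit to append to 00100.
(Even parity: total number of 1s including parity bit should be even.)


Number of 1s in data: 1
Parity bit: 1

1


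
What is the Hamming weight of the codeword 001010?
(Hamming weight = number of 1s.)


Counting 1s in 001010

2


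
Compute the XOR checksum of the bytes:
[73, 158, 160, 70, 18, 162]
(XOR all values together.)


XOR chain: 73 ^ 158 ^ 160 ^ 70 ^ 18 ^ 162 = 129

129


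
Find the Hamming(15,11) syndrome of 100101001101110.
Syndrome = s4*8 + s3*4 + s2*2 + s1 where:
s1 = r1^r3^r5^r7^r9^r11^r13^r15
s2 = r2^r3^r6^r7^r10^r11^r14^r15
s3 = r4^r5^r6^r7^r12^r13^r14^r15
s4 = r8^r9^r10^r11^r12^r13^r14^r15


s1=1, s2=1, s3=1, s4=1

Syndrome = 15 (error at position 15)


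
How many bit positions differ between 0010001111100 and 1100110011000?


XOR: 1110111100100
Count of 1s: 8

8


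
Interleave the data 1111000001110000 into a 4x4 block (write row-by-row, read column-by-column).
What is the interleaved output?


Matrix:
  1111
  0000
  0111
  0000
Read columns: 1000101010101010

1000101010101010


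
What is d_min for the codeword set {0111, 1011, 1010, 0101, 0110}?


Comparing all pairs, minimum distance: 1
Can detect 0 errors, correct 0 errors

1


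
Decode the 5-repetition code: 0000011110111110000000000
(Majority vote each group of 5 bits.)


Groups: 00000, 11110, 11111, 00000, 00000
Majority votes: 01100

01100


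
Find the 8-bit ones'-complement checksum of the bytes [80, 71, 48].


Sum = 199 mod 256 = 199
Complement = 56

56


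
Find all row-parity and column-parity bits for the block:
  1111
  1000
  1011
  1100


Row parities: 0110
Column parities: 0000

Row P: 0110, Col P: 0000, Corner: 0


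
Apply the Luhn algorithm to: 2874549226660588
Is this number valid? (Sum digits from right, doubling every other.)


Luhn sum = 76
76 mod 10 = 6

Invalid (Luhn sum mod 10 = 6)


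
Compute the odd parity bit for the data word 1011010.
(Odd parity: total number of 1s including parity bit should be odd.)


Number of 1s in data: 4
Parity bit: 1

1


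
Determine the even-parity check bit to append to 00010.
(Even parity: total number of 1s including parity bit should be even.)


Number of 1s in data: 1
Parity bit: 1

1


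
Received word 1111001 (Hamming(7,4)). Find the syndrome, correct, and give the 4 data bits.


Syndrome = 3: error at position 3

Data: 0001 (corrected bit 3)


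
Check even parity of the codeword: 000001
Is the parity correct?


Number of 1s: 1

No, parity error (1 ones)


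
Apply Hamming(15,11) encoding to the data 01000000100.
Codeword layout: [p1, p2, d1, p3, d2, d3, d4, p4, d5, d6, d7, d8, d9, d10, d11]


Parity bits: p1=0, p2=0, p3=0, p4=1

000010010000100


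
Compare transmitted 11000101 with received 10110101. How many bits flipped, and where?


XOR: 01110000

3 error(s) at position(s): 1, 2, 3


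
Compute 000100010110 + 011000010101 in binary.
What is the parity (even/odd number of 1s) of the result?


000100010110 = 278
011000010101 = 1557
Sum = 1835 = 11100101011
1s count = 7

odd parity (7 ones in 11100101011)


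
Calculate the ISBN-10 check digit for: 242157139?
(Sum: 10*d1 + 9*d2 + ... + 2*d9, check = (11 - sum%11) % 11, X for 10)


Weighted sum: 175
175 mod 11 = 10

Check digit: 1


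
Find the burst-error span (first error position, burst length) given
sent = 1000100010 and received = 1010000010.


XOR: 0010100000

Burst at position 2, length 3


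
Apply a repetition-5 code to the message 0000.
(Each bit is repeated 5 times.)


Each bit -> 5 copies

00000000000000000000


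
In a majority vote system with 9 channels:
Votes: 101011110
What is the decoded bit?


Ones: 6 out of 9
Threshold: 5

1 (6/9 voted 1)


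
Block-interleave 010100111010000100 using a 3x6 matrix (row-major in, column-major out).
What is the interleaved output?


Matrix:
  010100
  111010
  000100
Read columns: 010110010101010000

010110010101010000


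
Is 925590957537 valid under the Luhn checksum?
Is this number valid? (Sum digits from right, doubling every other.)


Luhn sum = 63
63 mod 10 = 3

Invalid (Luhn sum mod 10 = 3)


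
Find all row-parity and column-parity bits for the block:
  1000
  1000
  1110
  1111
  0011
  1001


Row parities: 111000
Column parities: 1011

Row P: 111000, Col P: 1011, Corner: 1


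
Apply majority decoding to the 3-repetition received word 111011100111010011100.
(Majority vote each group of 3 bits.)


Groups: 111, 011, 100, 111, 010, 011, 100
Majority votes: 1101010

1101010


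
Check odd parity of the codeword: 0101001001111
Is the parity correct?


Number of 1s: 7

Yes, parity is correct (7 ones)


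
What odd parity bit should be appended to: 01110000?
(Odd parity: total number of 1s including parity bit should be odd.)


Number of 1s in data: 3
Parity bit: 0

0


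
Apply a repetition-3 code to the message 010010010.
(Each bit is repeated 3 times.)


Each bit -> 3 copies

000111000000111000000111000


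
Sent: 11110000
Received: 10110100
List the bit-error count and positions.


XOR: 01000100

2 error(s) at position(s): 1, 5


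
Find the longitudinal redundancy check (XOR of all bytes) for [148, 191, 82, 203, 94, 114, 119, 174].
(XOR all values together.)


XOR chain: 148 ^ 191 ^ 82 ^ 203 ^ 94 ^ 114 ^ 119 ^ 174 = 71

71


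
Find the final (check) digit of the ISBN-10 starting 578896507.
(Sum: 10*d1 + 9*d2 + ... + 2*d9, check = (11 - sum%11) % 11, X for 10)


Weighted sum: 351
351 mod 11 = 10

Check digit: 1


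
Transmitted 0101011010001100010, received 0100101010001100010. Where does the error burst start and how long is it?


XOR: 0001110000000000000

Burst at position 3, length 3


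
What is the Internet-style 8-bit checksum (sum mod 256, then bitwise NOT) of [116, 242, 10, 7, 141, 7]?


Sum = 523 mod 256 = 11
Complement = 244

244


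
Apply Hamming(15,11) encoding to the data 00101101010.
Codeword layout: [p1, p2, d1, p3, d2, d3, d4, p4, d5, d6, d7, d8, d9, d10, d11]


Parity bits: p1=1, p2=1, p3=1, p4=0

110101001101010


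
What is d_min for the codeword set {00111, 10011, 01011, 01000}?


Comparing all pairs, minimum distance: 2
Can detect 1 errors, correct 0 errors

2


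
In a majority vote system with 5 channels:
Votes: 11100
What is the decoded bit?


Ones: 3 out of 5
Threshold: 3

1 (3/5 voted 1)


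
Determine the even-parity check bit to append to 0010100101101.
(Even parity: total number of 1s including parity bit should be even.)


Number of 1s in data: 6
Parity bit: 0

0


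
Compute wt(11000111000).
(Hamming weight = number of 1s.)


Counting 1s in 11000111000

5


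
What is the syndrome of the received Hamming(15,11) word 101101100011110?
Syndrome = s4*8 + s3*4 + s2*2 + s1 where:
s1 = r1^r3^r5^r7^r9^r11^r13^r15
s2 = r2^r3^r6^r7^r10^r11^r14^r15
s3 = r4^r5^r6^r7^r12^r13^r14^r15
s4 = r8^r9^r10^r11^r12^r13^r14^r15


s1=1, s2=1, s3=0, s4=0

Syndrome = 3 (error at position 3)


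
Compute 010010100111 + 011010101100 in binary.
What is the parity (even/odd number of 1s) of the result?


010010100111 = 1191
011010101100 = 1708
Sum = 2899 = 101101010011
1s count = 7

odd parity (7 ones in 101101010011)


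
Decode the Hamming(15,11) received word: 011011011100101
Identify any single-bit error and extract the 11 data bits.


Syndrome = 11: error at position 11

Data: 11101110101 (corrected bit 11)


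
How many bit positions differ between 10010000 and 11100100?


XOR: 01110100
Count of 1s: 4

4


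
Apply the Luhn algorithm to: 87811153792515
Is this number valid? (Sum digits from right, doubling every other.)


Luhn sum = 59
59 mod 10 = 9

Invalid (Luhn sum mod 10 = 9)


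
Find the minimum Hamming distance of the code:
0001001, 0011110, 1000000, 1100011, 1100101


Comparing all pairs, minimum distance: 2
Can detect 1 errors, correct 0 errors

2


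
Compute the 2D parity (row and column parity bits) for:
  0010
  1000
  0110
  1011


Row parities: 1101
Column parities: 0111

Row P: 1101, Col P: 0111, Corner: 1


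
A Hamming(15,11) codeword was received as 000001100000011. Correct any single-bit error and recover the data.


Syndrome = 0: no error detected

Data: 00110000011 (no errors)


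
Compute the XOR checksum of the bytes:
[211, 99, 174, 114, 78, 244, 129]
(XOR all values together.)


XOR chain: 211 ^ 99 ^ 174 ^ 114 ^ 78 ^ 244 ^ 129 = 87

87


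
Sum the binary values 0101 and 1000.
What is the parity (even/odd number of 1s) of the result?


0101 = 5
1000 = 8
Sum = 13 = 1101
1s count = 3

odd parity (3 ones in 1101)


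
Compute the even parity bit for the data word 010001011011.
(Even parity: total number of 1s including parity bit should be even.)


Number of 1s in data: 6
Parity bit: 0

0


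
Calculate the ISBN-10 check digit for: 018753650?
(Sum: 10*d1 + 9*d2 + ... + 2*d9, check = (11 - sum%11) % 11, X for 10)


Weighted sum: 206
206 mod 11 = 8

Check digit: 3


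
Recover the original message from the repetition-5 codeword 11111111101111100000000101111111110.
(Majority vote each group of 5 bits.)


Groups: 11111, 11110, 11111, 00000, 00010, 11111, 11110
Majority votes: 1110011

1110011


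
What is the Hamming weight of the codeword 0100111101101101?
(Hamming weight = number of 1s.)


Counting 1s in 0100111101101101

10


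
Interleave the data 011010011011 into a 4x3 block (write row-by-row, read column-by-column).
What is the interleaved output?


Matrix:
  011
  010
  011
  011
Read columns: 000011111011

000011111011


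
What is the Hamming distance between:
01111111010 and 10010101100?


XOR: 11101010110
Count of 1s: 7

7


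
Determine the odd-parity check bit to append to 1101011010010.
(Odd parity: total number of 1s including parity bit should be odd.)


Number of 1s in data: 7
Parity bit: 0

0


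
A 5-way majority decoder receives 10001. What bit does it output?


Ones: 2 out of 5
Threshold: 3

0 (2/5 voted 1)


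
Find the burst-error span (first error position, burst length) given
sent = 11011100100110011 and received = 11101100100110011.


XOR: 00110000000000000

Burst at position 2, length 2


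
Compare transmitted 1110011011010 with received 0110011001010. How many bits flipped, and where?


XOR: 1000000010000

2 error(s) at position(s): 0, 8


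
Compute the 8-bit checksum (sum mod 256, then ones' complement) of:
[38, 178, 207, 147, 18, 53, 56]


Sum = 697 mod 256 = 185
Complement = 70

70


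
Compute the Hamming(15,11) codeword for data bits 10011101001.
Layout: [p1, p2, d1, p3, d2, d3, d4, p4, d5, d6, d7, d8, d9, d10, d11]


Parity bits: p1=0, p2=0, p3=1, p4=0

001100101101001


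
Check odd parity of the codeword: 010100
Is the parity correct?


Number of 1s: 2

No, parity error (2 ones)


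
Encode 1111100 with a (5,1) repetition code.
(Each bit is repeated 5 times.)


Each bit -> 5 copies

11111111111111111111111110000000000


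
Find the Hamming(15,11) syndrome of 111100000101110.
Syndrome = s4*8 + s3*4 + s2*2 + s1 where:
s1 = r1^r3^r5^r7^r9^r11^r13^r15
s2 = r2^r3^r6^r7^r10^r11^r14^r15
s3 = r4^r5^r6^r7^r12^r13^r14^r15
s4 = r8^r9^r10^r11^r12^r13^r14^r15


s1=1, s2=0, s3=0, s4=0

Syndrome = 1 (error at position 1)


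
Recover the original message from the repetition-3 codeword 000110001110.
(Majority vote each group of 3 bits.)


Groups: 000, 110, 001, 110
Majority votes: 0101

0101


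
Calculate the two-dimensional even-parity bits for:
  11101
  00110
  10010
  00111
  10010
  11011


Row parities: 000100
Column parities: 00111

Row P: 000100, Col P: 00111, Corner: 1


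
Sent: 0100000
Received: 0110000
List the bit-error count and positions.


XOR: 0010000

1 error(s) at position(s): 2


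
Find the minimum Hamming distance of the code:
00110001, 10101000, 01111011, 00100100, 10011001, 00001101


Comparing all pairs, minimum distance: 3
Can detect 2 errors, correct 1 errors

3


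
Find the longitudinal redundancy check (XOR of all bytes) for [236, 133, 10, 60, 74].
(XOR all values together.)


XOR chain: 236 ^ 133 ^ 10 ^ 60 ^ 74 = 21

21


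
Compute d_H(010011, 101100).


XOR: 111111
Count of 1s: 6

6


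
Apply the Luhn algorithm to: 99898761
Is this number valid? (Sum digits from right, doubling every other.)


Luhn sum = 52
52 mod 10 = 2

Invalid (Luhn sum mod 10 = 2)


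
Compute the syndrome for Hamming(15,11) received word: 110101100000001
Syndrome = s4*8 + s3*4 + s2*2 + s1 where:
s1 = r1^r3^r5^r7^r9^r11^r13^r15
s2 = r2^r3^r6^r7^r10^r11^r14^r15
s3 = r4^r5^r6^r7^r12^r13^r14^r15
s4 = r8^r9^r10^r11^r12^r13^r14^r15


s1=1, s2=0, s3=0, s4=1

Syndrome = 9 (error at position 9)


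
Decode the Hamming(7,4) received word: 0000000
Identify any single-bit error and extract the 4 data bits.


Syndrome = 0: no error detected

Data: 0000 (no errors)


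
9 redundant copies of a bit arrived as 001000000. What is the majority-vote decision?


Ones: 1 out of 9
Threshold: 5

0 (1/9 voted 1)


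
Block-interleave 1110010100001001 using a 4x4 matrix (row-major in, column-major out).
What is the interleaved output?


Matrix:
  1110
  0101
  0000
  1001
Read columns: 1001110010000101

1001110010000101


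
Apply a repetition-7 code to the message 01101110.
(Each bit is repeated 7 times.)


Each bit -> 7 copies

00000001111111111111100000001111111111111111111110000000


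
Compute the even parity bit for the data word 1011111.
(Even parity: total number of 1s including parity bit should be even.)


Number of 1s in data: 6
Parity bit: 0

0


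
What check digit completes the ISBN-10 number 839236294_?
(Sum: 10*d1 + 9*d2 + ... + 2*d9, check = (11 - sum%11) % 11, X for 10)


Weighted sum: 284
284 mod 11 = 9

Check digit: 2


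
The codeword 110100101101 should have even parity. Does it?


Number of 1s: 7

No, parity error (7 ones)


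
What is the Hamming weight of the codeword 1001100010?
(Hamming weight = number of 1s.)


Counting 1s in 1001100010

4


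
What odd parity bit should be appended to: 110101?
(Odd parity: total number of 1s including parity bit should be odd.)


Number of 1s in data: 4
Parity bit: 1

1


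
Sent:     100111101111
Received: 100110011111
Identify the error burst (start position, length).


XOR: 000001110000

Burst at position 5, length 3


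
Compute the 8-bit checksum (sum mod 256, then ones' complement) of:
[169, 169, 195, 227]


Sum = 760 mod 256 = 248
Complement = 7

7


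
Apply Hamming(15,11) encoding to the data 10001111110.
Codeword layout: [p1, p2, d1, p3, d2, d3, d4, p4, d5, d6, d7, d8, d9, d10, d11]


Parity bits: p1=0, p2=0, p3=1, p4=0

001100001111110


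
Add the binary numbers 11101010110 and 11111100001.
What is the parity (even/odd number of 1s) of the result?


11101010110 = 1878
11111100001 = 2017
Sum = 3895 = 111100110111
1s count = 9

odd parity (9 ones in 111100110111)


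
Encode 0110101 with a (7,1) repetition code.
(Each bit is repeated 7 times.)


Each bit -> 7 copies

0000000111111111111110000000111111100000001111111


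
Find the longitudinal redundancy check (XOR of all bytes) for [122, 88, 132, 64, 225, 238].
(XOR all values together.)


XOR chain: 122 ^ 88 ^ 132 ^ 64 ^ 225 ^ 238 = 233

233


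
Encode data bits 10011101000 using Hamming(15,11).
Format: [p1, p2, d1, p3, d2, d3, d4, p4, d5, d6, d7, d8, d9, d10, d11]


Parity bits: p1=1, p2=1, p3=0, p4=1

111000111101000


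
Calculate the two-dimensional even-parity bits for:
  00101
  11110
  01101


Row parities: 001
Column parities: 10110

Row P: 001, Col P: 10110, Corner: 1


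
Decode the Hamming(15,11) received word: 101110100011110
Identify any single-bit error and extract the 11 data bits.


Syndrome = 0: no error detected

Data: 11010011110 (no errors)


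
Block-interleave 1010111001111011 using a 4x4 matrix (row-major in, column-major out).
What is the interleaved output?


Matrix:
  1010
  1110
  0111
  1011
Read columns: 1101011011110011

1101011011110011


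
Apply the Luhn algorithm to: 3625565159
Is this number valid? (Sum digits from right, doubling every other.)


Luhn sum = 40
40 mod 10 = 0

Valid (Luhn sum mod 10 = 0)


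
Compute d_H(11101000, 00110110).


XOR: 11011110
Count of 1s: 6

6


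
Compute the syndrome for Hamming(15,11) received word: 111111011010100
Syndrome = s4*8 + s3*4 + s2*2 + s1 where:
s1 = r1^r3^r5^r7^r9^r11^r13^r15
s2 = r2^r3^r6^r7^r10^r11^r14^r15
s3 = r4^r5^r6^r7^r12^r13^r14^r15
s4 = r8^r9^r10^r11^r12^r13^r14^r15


s1=0, s2=0, s3=0, s4=0

Syndrome = 0 (no error)


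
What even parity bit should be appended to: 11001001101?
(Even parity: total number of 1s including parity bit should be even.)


Number of 1s in data: 6
Parity bit: 0

0


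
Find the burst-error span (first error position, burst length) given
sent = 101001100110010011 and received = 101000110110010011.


XOR: 000001010000000000

Burst at position 5, length 3


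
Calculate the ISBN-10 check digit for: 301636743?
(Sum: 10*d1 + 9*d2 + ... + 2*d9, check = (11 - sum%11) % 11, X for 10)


Weighted sum: 174
174 mod 11 = 9

Check digit: 2


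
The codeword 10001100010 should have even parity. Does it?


Number of 1s: 4

Yes, parity is correct (4 ones)


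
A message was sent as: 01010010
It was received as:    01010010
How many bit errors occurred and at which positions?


XOR: 00000000

0 errors (received matches sent)


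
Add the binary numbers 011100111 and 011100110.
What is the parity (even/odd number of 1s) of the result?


011100111 = 231
011100110 = 230
Sum = 461 = 111001101
1s count = 6

even parity (6 ones in 111001101)


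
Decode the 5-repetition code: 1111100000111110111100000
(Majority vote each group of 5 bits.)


Groups: 11111, 00000, 11111, 01111, 00000
Majority votes: 10110

10110


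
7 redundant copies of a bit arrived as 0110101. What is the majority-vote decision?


Ones: 4 out of 7
Threshold: 4

1 (4/7 voted 1)


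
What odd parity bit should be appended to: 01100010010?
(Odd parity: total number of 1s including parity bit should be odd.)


Number of 1s in data: 4
Parity bit: 1

1


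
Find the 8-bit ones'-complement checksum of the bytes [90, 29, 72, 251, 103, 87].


Sum = 632 mod 256 = 120
Complement = 135

135


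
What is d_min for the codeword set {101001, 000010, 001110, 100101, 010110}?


Comparing all pairs, minimum distance: 2
Can detect 1 errors, correct 0 errors

2


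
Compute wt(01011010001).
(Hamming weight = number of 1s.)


Counting 1s in 01011010001

5


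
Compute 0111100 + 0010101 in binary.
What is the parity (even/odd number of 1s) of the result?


0111100 = 60
0010101 = 21
Sum = 81 = 1010001
1s count = 3

odd parity (3 ones in 1010001)
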